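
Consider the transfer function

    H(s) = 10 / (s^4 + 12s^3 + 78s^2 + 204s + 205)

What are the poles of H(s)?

The poles are the roots of the denominator s^4 + 12s^3 + 78s^2 + 204s + 205 = 0.
No real roots exist; factor into two real quadratics: (s^2 + 8s + 41)(s^2 + 4s + 5) = 0.
Each quadratic gives a conjugate pair via the quadratic formula.

s = -4 ± 5j, -2 ± j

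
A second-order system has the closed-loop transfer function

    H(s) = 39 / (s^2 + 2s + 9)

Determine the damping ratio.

Compare the denominator to the standard form s^2 + 2ζωₙs + ωₙ².
ωₙ² = 9, so ωₙ = 3 rad/s.
2ζωₙ = 2, so ζ = 2/(2·3) ≈ 0.3333.

ζ ≈ 0.3333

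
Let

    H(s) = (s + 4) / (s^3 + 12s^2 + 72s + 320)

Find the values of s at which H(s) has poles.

The poles are the roots of the denominator s^3 + 12s^2 + 72s + 320 = 0.
Trying s = -8: the polynomial evaluates to 0, so (s + 8) is a factor.
Dividing out leaves s^2 + 4s + 40 = 0.
The quadratic formula then gives s = -2 ± 6j.

s = -2 ± 6j, -8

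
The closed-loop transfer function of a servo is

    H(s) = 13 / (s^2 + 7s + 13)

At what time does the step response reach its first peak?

t_p ≈ 3.628 s

Comparing s^2 + 7s + 13 to s^2 + 2ζωₙs + ωₙ²: ωₙ = √13 ≈ 3.606 rad/s and ζ = 7/(2·√13) ≈ 0.9707.
ζωₙ = 7/2 = 3.5, so ω_d = ωₙ√(1−ζ²) = √(ωₙ² − (ζωₙ)²) = √(13 − 3.5²) = √0.75 ≈ 0.8660 rad/s.
t_p = π/ω_d = π/0.8660 ≈ 3.628 s.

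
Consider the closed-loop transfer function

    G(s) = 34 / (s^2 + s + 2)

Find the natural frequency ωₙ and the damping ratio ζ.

ωₙ ≈ 1.414 rad/s, ζ ≈ 0.3536

Compare the denominator to the standard form s^2 + 2ζωₙs + ωₙ².
ωₙ² = 2, so ωₙ = √2 ≈ 1.414 rad/s.
2ζωₙ = 1, so ζ = 1/(2·√2) ≈ 0.3536.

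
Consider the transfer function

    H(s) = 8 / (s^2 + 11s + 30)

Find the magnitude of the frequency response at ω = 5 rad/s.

Substitute s = j5: numerator = 8, denominator = 5 + j55.
|H(j5)| = |8| / |5 + j55| = 8 / 55.227 ≈ 0.1449.

|H(j5)| ≈ 0.1449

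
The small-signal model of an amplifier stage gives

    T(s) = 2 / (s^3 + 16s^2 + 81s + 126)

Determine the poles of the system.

s = -7, -6, -3

The poles are the roots of the denominator s^3 + 16s^2 + 81s + 126 = 0.
Trying s = -7: the polynomial evaluates to 0, so (s + 7) is a factor.
Dividing out leaves s^2 + 9s + 18 = 0.
Factoring the quadratic: (s + 6)(s + 3) = 0.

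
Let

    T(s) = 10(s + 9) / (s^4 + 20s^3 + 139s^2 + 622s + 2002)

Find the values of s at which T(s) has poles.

s = -7, -11, -1 + 5j, -1 - 5j

The poles are the roots of the denominator s^4 + 20s^3 + 139s^2 + 622s + 2002 = 0.
Trying s = -7: the polynomial evaluates to 0, so (s + 7) is a factor.
Dividing out leaves s^3 + 13s^2 + 48s + 286 = 0.
This factors further as (s + 11)(s^2 + 2s + 26) = 0.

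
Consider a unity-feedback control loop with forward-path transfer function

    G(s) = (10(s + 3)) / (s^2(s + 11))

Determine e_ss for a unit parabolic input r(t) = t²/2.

e_ss = 0.3667

G(s) has 2 poles at the origin.
This is a Type 2 system. Ka = lim_{s→0} s^2·G(s) = 30/11.
e_ss = 1/Ka = 1/(30/11) = 11/30 ≈ 0.3667.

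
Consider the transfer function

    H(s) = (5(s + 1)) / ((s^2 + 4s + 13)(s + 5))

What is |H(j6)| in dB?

|H(j6)|_dB ≈ -18.6 dB

Substitute s = j6: numerator = 5 + j30, denominator = -259 - j18.
|H(j6)| = |5 + j30| / |-259 - j18| = 30.414 / 259.62 ≈ 0.1171.
In decibels: 20·log₁₀(0.1171) ≈ -18.6 dB.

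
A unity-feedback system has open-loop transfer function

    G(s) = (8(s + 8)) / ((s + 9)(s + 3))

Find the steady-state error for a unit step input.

G(s) has no poles at the origin.
This is a Type 0 system. Kp = lim_{s→0} G(s) = 64/27.
e_ss = 1/(1 + Kp) = 1/(1 + 64/27) = 27/91 ≈ 0.2967.

e_ss = 0.2967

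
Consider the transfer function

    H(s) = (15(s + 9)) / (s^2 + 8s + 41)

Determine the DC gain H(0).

H(0) = 135/41 ≈ 3.293

Set s = 0: H(0) = (135) / (41) = 135/41.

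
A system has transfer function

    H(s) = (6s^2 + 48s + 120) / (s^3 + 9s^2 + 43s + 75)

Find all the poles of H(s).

s = -3 + 4j, -3 - 4j, -3

The poles are the roots of the denominator s^3 + 9s^2 + 43s + 75 = 0.
Trying s = -3: the polynomial evaluates to 0, so (s + 3) is a factor.
Dividing out leaves s^2 + 6s + 25 = 0.
The quadratic formula then gives s = -3 ± 4j.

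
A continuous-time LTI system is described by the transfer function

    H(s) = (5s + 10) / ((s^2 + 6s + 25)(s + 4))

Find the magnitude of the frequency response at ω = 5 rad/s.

|H(j5)| ≈ 0.1402

Substitute s = j5: numerator = 10 + j25, denominator = -150 + j120.
|H(j5)| = |10 + j25| / |-150 + j120| = 26.926 / 192.09 ≈ 0.1402.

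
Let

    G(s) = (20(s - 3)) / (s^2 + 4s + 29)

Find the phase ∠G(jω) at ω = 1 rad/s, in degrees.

∠G(j1) ≈ 153.4°

At s = j1: numerator = -60 + j20, denominator = 28 + j4.
∠G = ∠num − ∠den = 161.57° − (8.1301°) = 153.4°.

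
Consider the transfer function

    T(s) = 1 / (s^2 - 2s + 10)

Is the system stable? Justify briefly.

The denominator s^2 - 2s + 10 factors as (s^2 - 2s + 10), giving poles at s = 1 ± 3j.
Since the pole(s) at s = 1 + 3j, 1 - 3j lie in the right half-plane, the system is unstable.

unstable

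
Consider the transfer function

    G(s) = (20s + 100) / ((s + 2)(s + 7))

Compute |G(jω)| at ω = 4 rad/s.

|G(j4)| ≈ 3.552

Substitute s = j4: numerator = 100 + j80, denominator = -2 + j36.
|G(j4)| = |100 + j80| / |-2 + j36| = 128.06 / 36.056 ≈ 3.552.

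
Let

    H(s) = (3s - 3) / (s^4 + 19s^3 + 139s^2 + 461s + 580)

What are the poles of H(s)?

The poles are the roots of the denominator s^4 + 19s^3 + 139s^2 + 461s + 580 = 0.
Trying s = -5: the polynomial evaluates to 0, so (s + 5) is a factor.
Dividing out leaves s^3 + 14s^2 + 69s + 116 = 0.
This factors further as (s^2 + 10s + 29)(s + 4) = 0.

s = -5 ± 2j, -5, -4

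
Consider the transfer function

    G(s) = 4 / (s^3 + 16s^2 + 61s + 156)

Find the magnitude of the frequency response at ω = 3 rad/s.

Substitute s = j3: numerator = 4, denominator = 12 + j156.
|G(j3)| = |4| / |12 + j156| = 4 / 156.46 ≈ 0.02557.

|G(j3)| ≈ 0.02557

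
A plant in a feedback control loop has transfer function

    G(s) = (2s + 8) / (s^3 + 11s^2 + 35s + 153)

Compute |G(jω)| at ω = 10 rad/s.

|G(j10)| ≈ 0.01875

Substitute s = j10: numerator = 8 + j20, denominator = -947 - j650.
|G(j10)| = |8 + j20| / |-947 - j650| = 21.541 / 1148.6 ≈ 0.01875.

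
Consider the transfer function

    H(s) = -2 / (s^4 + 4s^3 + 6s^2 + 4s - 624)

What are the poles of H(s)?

s = -1 ± 5j, 4, -6

The poles are the roots of the denominator s^4 + 4s^3 + 6s^2 + 4s - 624 = 0.
Trying s = 4: the polynomial evaluates to 0, so (s - 4) is a factor.
Dividing out leaves s^3 + 8s^2 + 38s + 156 = 0.
This factors further as (s^2 + 2s + 26)(s + 6) = 0.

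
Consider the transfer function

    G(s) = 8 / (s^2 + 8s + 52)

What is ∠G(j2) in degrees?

∠G(j2) ≈ -18.43°

At s = j2: numerator = 8, denominator = 48 + j16.
∠G = ∠num − ∠den = 0° − (18.435°) = -18.43°.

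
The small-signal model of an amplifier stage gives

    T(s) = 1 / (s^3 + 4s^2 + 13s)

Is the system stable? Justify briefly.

The denominator s^3 + 4s^2 + 13s factors as s(s^2 + 4s + 13), giving poles at s = 0, -2 + 3j, -2 - 3j.
Since the simple pole(s) at s = 0 lie on the jω-axis with none in the right half-plane, the system is marginally stable.

marginally stable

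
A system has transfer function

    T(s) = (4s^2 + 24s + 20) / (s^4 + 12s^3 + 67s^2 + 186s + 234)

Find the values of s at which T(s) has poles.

The poles are the roots of the denominator s^4 + 12s^3 + 67s^2 + 186s + 234 = 0.
No real roots exist; factor into two real quadratics: (s^2 + 6s + 18)(s^2 + 6s + 13) = 0.
Each quadratic gives a conjugate pair via the quadratic formula.

s = -3 + 3j, -3 - 3j, -3 + 2j, -3 - 2j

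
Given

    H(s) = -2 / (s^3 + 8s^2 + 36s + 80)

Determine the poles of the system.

s = -2 + 4j, -2 - 4j, -4

The poles are the roots of the denominator s^3 + 8s^2 + 36s + 80 = 0.
Trying s = -4: the polynomial evaluates to 0, so (s + 4) is a factor.
Dividing out leaves s^2 + 4s + 20 = 0.
The quadratic formula then gives s = -2 ± 4j.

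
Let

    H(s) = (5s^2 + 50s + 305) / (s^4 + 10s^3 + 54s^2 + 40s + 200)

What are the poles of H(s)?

s = -5 ± 5j, ±2j

The poles are the roots of the denominator s^4 + 10s^3 + 54s^2 + 40s + 200 = 0.
No real roots exist; factor into two real quadratics: (s^2 + 10s + 50)(s^2 + 4) = 0.
Each quadratic gives a conjugate pair via the quadratic formula.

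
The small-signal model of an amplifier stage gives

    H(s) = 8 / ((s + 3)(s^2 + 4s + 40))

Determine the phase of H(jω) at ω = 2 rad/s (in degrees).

∠H(j2) ≈ -46.22°

At s = j2: numerator = 8, denominator = 92 + j96.
∠H = ∠num − ∠den = 0° − (46.219°) = -46.22°.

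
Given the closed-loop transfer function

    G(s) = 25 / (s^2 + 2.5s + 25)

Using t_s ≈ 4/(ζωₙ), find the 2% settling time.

t_s ≈ 3.200 s

Comparing s^2 + 2.5s + 25 to s^2 + 2ζωₙs + ωₙ²: ωₙ = 5 rad/s and ζ = 2.5/(2·5) = 0.25.
ζωₙ = 2.5/2 = 1.25, so t_s ≈ 4/(ζωₙ) = 4/1.25 = 3.200 s.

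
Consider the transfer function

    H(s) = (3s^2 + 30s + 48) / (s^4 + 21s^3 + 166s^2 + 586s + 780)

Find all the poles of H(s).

s = -6, -5 + j, -5 - j, -5

The poles are the roots of the denominator s^4 + 21s^3 + 166s^2 + 586s + 780 = 0.
Trying s = -6: the polynomial evaluates to 0, so (s + 6) is a factor.
Dividing out leaves s^3 + 15s^2 + 76s + 130 = 0.
This factors further as (s^2 + 10s + 26)(s + 5) = 0.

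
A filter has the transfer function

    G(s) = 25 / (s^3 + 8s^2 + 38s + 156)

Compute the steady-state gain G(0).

Set s = 0: G(0) = (25) / (156) = 25/156.

G(0) = 25/156 ≈ 0.1603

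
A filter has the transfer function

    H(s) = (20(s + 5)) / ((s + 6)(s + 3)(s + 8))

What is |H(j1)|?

|H(j1)| ≈ 0.6576

Substitute s = j1: numerator = 100 + j20, denominator = 127 + j89.
|H(j1)| = |100 + j20| / |127 + j89| = 101.98 / 155.08 ≈ 0.6576.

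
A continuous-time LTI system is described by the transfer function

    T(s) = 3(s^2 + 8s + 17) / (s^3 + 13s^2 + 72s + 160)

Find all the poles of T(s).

s = -4 ± 4j, -5

The poles are the roots of the denominator s^3 + 13s^2 + 72s + 160 = 0.
Trying s = -5: the polynomial evaluates to 0, so (s + 5) is a factor.
Dividing out leaves s^2 + 8s + 32 = 0.
The quadratic formula then gives s = -4 ± 4j.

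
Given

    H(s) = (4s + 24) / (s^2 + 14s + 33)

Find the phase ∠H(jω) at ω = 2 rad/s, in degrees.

∠H(j2) ≈ -25.56°

At s = j2: numerator = 24 + j8, denominator = 29 + j28.
∠H = ∠num − ∠den = 18.435° − (43.995°) = -25.56°.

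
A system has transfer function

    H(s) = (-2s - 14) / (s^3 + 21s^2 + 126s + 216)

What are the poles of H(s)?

The poles are the roots of the denominator s^3 + 21s^2 + 126s + 216 = 0.
Trying s = -6: the polynomial evaluates to 0, so (s + 6) is a factor.
Dividing out leaves s^2 + 15s + 36 = 0.
Factoring the quadratic: (s + 12)(s + 3) = 0.

s = -6, -12, -3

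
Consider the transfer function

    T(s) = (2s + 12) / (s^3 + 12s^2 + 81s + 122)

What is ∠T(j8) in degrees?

∠T(j8) ≈ -115.0°

At s = j8: numerator = 12 + j16, denominator = -646 + j136.
∠T = ∠num − ∠den = 53.130° − (168.11°) = -115.0°.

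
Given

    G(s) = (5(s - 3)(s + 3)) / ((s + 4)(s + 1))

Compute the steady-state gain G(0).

At s = 0 each factor (s + a) contributes a and each (s^2 + bs + c) contributes c.
G(0) = 5·(-3) · (3) / ((4) · (1)) = -45/4 = -45/4.

G(0) = -45/4 ≈ -11.25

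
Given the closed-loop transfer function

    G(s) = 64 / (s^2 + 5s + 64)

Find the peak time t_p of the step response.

Comparing s^2 + 5s + 64 to s^2 + 2ζωₙs + ωₙ²: ωₙ = 8 rad/s and ζ = 5/(2·8) = 0.3125.
ζωₙ = 5/2 = 2.5, so ω_d = ωₙ√(1−ζ²) = √(ωₙ² − (ζωₙ)²) = √(64 − 2.5²) = √57.75 ≈ 7.599 rad/s.
t_p = π/ω_d = π/7.599 ≈ 0.4134 s.

t_p ≈ 0.4134 s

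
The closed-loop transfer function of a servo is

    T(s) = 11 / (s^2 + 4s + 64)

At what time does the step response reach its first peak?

t_p ≈ 0.4056 s

Comparing s^2 + 4s + 64 to s^2 + 2ζωₙs + ωₙ²: ωₙ = 8 rad/s and ζ = 4/(2·8) = 0.25.
ζωₙ = 4/2 = 2, so ω_d = ωₙ√(1−ζ²) = √(ωₙ² − (ζωₙ)²) = √(64 − 2²) = √60 ≈ 7.746 rad/s.
t_p = π/ω_d = π/7.746 ≈ 0.4056 s.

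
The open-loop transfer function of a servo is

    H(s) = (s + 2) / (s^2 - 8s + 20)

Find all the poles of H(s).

s = 4 ± 2j

The poles are the roots of the denominator s^2 - 8s + 20 = 0.
Using the quadratic formula: s = (8 ± √(-16))/2 = 4 ± 2j.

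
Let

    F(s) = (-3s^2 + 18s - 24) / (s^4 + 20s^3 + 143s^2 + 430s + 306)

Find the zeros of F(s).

Set the numerator to zero: -3s^2 + 18s - 24 = 0, i.e. -3·(s^2 - 6s + 8) = 0.
Factoring: (s - 2)(s - 4) = 0.

s = 2, 4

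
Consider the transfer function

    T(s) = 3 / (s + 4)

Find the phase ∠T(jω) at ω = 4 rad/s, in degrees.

At s = j4: numerator = 3, denominator = 4 + j4.
∠T = ∠num − ∠den = 0° − (45°) = -45°.

∠T(j4) ≈ -45°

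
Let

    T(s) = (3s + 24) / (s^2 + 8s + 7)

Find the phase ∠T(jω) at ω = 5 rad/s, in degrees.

At s = j5: numerator = 24 + j15, denominator = -18 + j40.
∠T = ∠num − ∠den = 32.005° − (114.23°) = -82.22°.

∠T(j5) ≈ -82.22°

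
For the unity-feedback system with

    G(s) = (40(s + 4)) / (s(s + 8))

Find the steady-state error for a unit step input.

e_ss = 0

G(s) has one pole at the origin.
This is a Type 1 system; for a step input the steady-state error is zero.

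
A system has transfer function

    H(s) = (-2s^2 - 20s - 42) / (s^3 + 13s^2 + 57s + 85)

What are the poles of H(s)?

The poles are the roots of the denominator s^3 + 13s^2 + 57s + 85 = 0.
Trying s = -5: the polynomial evaluates to 0, so (s + 5) is a factor.
Dividing out leaves s^2 + 8s + 17 = 0.
The quadratic formula then gives s = -4 ± 1j.

s = -4 ± j, -5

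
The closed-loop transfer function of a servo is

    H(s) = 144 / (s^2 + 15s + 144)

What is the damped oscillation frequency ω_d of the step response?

ω_d ≈ 9.367 rad/s

Comparing s^2 + 15s + 144 to s^2 + 2ζωₙs + ωₙ²: ωₙ = 12 rad/s and ζ = 15/(2·12) = 0.625.
ζωₙ = 15/2 = 7.5, so ω_d = ωₙ√(1−ζ²) = √(ωₙ² − (ζωₙ)²) = √(144 − 7.5²) = √87.75 ≈ 9.367 rad/s.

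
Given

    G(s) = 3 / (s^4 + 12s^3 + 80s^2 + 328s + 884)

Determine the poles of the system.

The poles are the roots of the denominator s^4 + 12s^3 + 80s^2 + 328s + 884 = 0.
No real roots exist; factor into two real quadratics: (s^2 + 10s + 34)(s^2 + 2s + 26) = 0.
Each quadratic gives a conjugate pair via the quadratic formula.

s = -5 ± 3j, -1 ± 5j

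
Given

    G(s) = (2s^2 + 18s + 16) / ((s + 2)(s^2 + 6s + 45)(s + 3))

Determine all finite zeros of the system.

s = -1, -8

Set the numerator to zero: 2s^2 + 18s + 16 = 0, i.e. 2·(s^2 + 9s + 8) = 0.
Factoring: (s + 1)(s + 8) = 0.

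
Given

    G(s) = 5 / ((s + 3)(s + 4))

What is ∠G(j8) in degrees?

At s = j8: numerator = 5, denominator = -52 + j56.
∠G = ∠num − ∠den = 0° − (132.88°) = -132.9°.

∠G(j8) ≈ -132.9°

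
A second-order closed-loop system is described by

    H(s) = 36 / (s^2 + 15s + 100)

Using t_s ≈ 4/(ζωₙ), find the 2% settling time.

t_s ≈ 0.5333 s

Comparing s^2 + 15s + 100 to s^2 + 2ζωₙs + ωₙ²: ωₙ = 10 rad/s and ζ = 15/(2·10) = 0.75.
ζωₙ = 15/2 = 7.5, so t_s ≈ 4/(ζωₙ) = 4/7.5 ≈ 0.5333 s.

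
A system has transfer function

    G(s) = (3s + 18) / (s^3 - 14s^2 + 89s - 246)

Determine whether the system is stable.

unstable

The denominator s^3 - 14s^2 + 89s - 246 factors as (s - 6)(s^2 - 8s + 41), giving poles at s = 6, 4 ± 5j.
Since the pole(s) at s = 6, 4 ± 5j lie in the right half-plane, the system is unstable.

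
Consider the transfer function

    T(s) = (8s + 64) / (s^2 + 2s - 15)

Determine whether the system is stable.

unstable

The denominator s^2 + 2s - 15 factors as (s + 5)(s - 3), giving poles at s = -5, 3.
Since the pole(s) at s = 3 lie in the right half-plane, the system is unstable.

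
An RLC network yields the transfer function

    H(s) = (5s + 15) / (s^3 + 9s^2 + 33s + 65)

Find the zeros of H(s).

s = -3

Set the numerator to zero: 5s + 15 = 0, i.e. 5·(s + 3) = 0.
So s = -3.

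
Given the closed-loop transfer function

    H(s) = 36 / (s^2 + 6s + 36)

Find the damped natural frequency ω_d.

Comparing s^2 + 6s + 36 to s^2 + 2ζωₙs + ωₙ²: ωₙ = 6 rad/s and ζ = 6/(2·6) = 0.5.
ζωₙ = 6/2 = 3, so ω_d = ωₙ√(1−ζ²) = √(ωₙ² − (ζωₙ)²) = √(36 − 3²) = √27 ≈ 5.196 rad/s.

ω_d ≈ 5.196 rad/s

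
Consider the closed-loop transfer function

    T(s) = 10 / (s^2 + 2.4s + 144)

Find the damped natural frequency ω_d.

Comparing s^2 + 2.4s + 144 to s^2 + 2ζωₙs + ωₙ²: ωₙ = 12 rad/s and ζ = 2.4/(2·12) = 0.1.
ζωₙ = 2.4/2 = 1.2, so ω_d = ωₙ√(1−ζ²) = √(ωₙ² − (ζωₙ)²) = √(144 − 1.2²) = √142.56 ≈ 11.94 rad/s.

ω_d ≈ 11.94 rad/s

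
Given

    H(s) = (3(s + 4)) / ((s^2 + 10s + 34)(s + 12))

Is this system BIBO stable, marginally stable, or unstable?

stable

The poles can be read from the denominator factors: s = -5 ± 3j, -12.
Since all poles lie strictly in the left half-plane, the system is stable.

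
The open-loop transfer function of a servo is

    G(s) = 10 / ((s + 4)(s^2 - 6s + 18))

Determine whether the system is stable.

The poles can be read from the denominator factors: s = -4, 3 ± 3j.
Since the pole(s) at s = 3 + 3j, 3 - 3j lie in the right half-plane, the system is unstable.

unstable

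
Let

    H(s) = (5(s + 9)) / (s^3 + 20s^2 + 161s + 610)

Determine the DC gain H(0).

H(0) = 9/122 ≈ 0.07377

Set s = 0: H(0) = (45) / (610) = 9/122.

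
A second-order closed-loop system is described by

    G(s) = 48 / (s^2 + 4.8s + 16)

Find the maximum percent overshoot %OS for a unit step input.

%OS ≈ 9.48%

Comparing s^2 + 4.8s + 16 to s^2 + 2ζωₙs + ωₙ²: ωₙ = 4 rad/s and ζ = 4.8/(2·4) = 0.6.
%OS = 100·exp(−πζ/√(1−ζ²)) = 100·exp(−π·0.6/√(1−0.6²)) ≈ 9.48%.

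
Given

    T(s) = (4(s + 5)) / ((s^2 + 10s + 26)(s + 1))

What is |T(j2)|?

Substitute s = j2: numerator = 20 + j8, denominator = -18 + j64.
|T(j2)| = |20 + j8| / |-18 + j64| = 21.541 / 66.483 ≈ 0.3240.

|T(j2)| ≈ 0.3240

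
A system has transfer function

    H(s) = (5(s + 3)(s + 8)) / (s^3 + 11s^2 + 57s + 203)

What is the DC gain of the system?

H(0) = 120/203 ≈ 0.5911

Set s = 0: H(0) = (120) / (203) = 120/203.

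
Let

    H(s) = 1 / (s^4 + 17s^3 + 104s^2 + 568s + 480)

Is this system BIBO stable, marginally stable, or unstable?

The denominator s^4 + 17s^3 + 104s^2 + 568s + 480 factors as (s + 12)(s^2 + 4s + 40)(s + 1), giving poles at s = -12, -2 ± 6j, -1.
Since all poles lie strictly in the left half-plane, the system is stable.

stable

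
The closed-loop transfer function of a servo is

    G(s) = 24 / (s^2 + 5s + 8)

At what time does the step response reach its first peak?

Comparing s^2 + 5s + 8 to s^2 + 2ζωₙs + ωₙ²: ωₙ = √8 ≈ 2.828 rad/s and ζ = 5/(2·√8) ≈ 0.8839.
ζωₙ = 5/2 = 2.5, so ω_d = ωₙ√(1−ζ²) = √(ωₙ² − (ζωₙ)²) = √(8 − 2.5²) = √1.75 ≈ 1.323 rad/s.
t_p = π/ω_d = π/1.323 ≈ 2.375 s.

t_p ≈ 2.375 s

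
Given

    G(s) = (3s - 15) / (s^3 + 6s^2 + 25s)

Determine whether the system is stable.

The denominator s^3 + 6s^2 + 25s factors as s(s^2 + 6s + 25), giving poles at s = 0, -3 + 4j, -3 - 4j.
Since the simple pole(s) at s = 0 lie on the jω-axis with none in the right half-plane, the system is marginally stable.

marginally stable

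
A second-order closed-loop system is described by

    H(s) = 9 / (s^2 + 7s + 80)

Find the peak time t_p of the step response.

Comparing s^2 + 7s + 80 to s^2 + 2ζωₙs + ωₙ²: ωₙ = √80 ≈ 8.944 rad/s and ζ = 7/(2·√80) ≈ 0.3913.
ζωₙ = 7/2 = 3.5, so ω_d = ωₙ√(1−ζ²) = √(ωₙ² − (ζωₙ)²) = √(80 − 3.5²) = √67.75 ≈ 8.231 rad/s.
t_p = π/ω_d = π/8.231 ≈ 0.3817 s.

t_p ≈ 0.3817 s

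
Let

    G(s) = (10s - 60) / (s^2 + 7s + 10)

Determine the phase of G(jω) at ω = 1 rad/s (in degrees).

At s = j1: numerator = -60 + j10, denominator = 9 + j7.
∠G = ∠num − ∠den = 170.54° − (37.875°) = 132.7°.

∠G(j1) ≈ 132.7°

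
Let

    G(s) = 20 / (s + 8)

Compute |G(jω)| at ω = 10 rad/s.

Substitute s = j10: numerator = 20, denominator = 8 + j10.
|G(j10)| = |20| / |8 + j10| = 20 / 12.806 ≈ 1.562.

|G(j10)| ≈ 1.562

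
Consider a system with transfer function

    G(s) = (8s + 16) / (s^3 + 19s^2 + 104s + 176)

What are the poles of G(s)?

The poles are the roots of the denominator s^3 + 19s^2 + 104s + 176 = 0.
Trying s = -4: the polynomial evaluates to 0, so (s + 4) is a factor.
Dividing out leaves s^2 + 15s + 44 = 0.
Factoring the quadratic: (s + 4)(s + 11) = 0.

s = -4, -4, -11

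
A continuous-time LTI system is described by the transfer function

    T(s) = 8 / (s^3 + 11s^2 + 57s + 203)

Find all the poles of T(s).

s = -7, -2 ± 5j

The poles are the roots of the denominator s^3 + 11s^2 + 57s + 203 = 0.
Trying s = -7: the polynomial evaluates to 0, so (s + 7) is a factor.
Dividing out leaves s^2 + 4s + 29 = 0.
The quadratic formula then gives s = -2 ± 5j.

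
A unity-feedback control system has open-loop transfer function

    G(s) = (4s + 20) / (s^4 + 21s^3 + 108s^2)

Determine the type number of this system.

Type 2

Factor s from the denominator: s^4 + 21s^3 + 108s^2 = s^2·(s^2 + 21s + 108).
There are 2 poles at the origin, so the system is Type 2.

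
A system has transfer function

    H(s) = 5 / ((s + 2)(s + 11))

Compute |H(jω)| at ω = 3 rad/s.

Substitute s = j3: numerator = 5, denominator = 13 + j39.
|H(j3)| = |5| / |13 + j39| = 5 / 41.110 ≈ 0.1216.

|H(j3)| ≈ 0.1216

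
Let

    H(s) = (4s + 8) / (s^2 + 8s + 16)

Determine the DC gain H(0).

H(0) = 1/2 ≈ 0.5000

Set s = 0: H(0) = (8) / (16) = 1/2.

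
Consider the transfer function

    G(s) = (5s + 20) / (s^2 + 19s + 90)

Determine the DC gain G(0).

Set s = 0: G(0) = (20) / (90) = 2/9.

G(0) = 2/9 ≈ 0.2222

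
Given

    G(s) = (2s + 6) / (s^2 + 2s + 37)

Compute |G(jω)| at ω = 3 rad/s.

|G(j3)| ≈ 0.2963

Substitute s = j3: numerator = 6 + j6, denominator = 28 + j6.
|G(j3)| = |6 + j6| / |28 + j6| = 8.4853 / 28.636 ≈ 0.2963.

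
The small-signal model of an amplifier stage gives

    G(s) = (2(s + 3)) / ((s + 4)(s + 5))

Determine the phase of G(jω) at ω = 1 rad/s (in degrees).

At s = j1: numerator = 6 + j2, denominator = 19 + j9.
∠G = ∠num − ∠den = 18.435° − (25.346°) = -6.911°.

∠G(j1) ≈ -6.911°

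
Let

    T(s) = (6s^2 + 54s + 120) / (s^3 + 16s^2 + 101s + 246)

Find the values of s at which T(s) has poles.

The poles are the roots of the denominator s^3 + 16s^2 + 101s + 246 = 0.
Trying s = -6: the polynomial evaluates to 0, so (s + 6) is a factor.
Dividing out leaves s^2 + 10s + 41 = 0.
The quadratic formula then gives s = -5 ± 4j.

s = -6, -5 + 4j, -5 - 4j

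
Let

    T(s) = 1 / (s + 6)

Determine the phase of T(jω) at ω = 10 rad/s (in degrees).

At s = j10: numerator = 1, denominator = 6 + j10.
∠T = ∠num − ∠den = 0° − (59.036°) = -59.04°.

∠T(j10) ≈ -59.04°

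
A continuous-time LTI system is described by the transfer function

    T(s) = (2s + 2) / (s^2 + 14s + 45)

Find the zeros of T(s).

Set the numerator to zero: 2s + 2 = 0, i.e. 2·(s + 1) = 0.
So s = -1.

s = -1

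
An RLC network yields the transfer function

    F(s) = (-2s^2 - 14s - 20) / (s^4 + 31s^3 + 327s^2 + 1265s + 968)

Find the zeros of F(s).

Set the numerator to zero: -2s^2 - 14s - 20 = 0, i.e. -2·(s^2 + 7s + 10) = 0.
Factoring: (s + 5)(s + 2) = 0.

s = -5, -2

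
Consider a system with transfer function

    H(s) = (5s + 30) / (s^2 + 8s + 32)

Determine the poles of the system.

s = -4 + 4j, -4 - 4j

The poles are the roots of the denominator s^2 + 8s + 32 = 0.
Using the quadratic formula: s = (-8 ± √(-64))/2 = -4 ± 4j.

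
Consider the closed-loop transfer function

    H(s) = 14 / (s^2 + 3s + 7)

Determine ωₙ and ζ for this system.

ωₙ ≈ 2.646 rad/s, ζ ≈ 0.5669

Compare the denominator to the standard form s^2 + 2ζωₙs + ωₙ².
ωₙ² = 7, so ωₙ = √7 ≈ 2.646 rad/s.
2ζωₙ = 3, so ζ = 3/(2·√7) ≈ 0.5669.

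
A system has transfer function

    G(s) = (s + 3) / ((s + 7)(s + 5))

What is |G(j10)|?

Substitute s = j10: numerator = 3 + j10, denominator = -65 + j120.
|G(j10)| = |3 + j10| / |-65 + j120| = 10.440 / 136.47 ≈ 0.07650.

|G(j10)| ≈ 0.07650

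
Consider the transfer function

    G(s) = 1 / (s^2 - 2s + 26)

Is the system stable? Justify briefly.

unstable

The poles can be read from the denominator factors: s = 1 + 5j, 1 - 5j.
Since the pole(s) at s = 1 ± 5j lie in the right half-plane, the system is unstable.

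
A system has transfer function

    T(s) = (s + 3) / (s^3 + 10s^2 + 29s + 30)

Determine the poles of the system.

s = -2 ± j, -6

The poles are the roots of the denominator s^3 + 10s^2 + 29s + 30 = 0.
Trying s = -6: the polynomial evaluates to 0, so (s + 6) is a factor.
Dividing out leaves s^2 + 4s + 5 = 0.
The quadratic formula then gives s = -2 ± 1j.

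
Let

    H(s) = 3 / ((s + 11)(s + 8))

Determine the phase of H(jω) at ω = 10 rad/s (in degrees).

∠H(j10) ≈ -93.61°

At s = j10: numerator = 3, denominator = -12 + j190.
∠H = ∠num − ∠den = 0° − (93.614°) = -93.61°.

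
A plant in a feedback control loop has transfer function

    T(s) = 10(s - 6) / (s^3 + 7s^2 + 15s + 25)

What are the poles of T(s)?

The poles are the roots of the denominator s^3 + 7s^2 + 15s + 25 = 0.
Trying s = -5: the polynomial evaluates to 0, so (s + 5) is a factor.
Dividing out leaves s^2 + 2s + 5 = 0.
The quadratic formula then gives s = -1 ± 2j.

s = -5, -1 ± 2j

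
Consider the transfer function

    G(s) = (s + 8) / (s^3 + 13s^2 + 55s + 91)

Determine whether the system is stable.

The denominator s^3 + 13s^2 + 55s + 91 factors as (s^2 + 6s + 13)(s + 7), giving poles at s = -3 ± 2j, -7.
Since all poles lie strictly in the left half-plane, the system is stable.

stable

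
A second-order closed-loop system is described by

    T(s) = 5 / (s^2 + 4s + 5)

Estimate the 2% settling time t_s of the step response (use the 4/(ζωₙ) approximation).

Comparing s^2 + 4s + 5 to s^2 + 2ζωₙs + ωₙ²: ωₙ = √5 ≈ 2.236 rad/s and ζ = 4/(2·√5) ≈ 0.8944.
ζωₙ = 4/2 = 2, so t_s ≈ 4/(ζωₙ) = 4/2 = 2 s.

t_s ≈ 2 s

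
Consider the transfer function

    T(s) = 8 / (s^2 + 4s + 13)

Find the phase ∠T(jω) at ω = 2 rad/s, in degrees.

∠T(j2) ≈ -41.63°

At s = j2: numerator = 8, denominator = 9 + j8.
∠T = ∠num − ∠den = 0° − (41.634°) = -41.63°.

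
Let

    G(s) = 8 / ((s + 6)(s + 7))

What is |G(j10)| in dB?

|G(j10)|_dB ≈ -25.0 dB

Substitute s = j10: numerator = 8, denominator = -58 + j130.
|G(j10)| = |8| / |-58 + j130| = 8 / 142.35 ≈ 0.05620.
In decibels: 20·log₁₀(0.05620) ≈ -25.0 dB.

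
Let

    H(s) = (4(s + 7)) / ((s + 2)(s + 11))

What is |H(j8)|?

Substitute s = j8: numerator = 28 + j32, denominator = -42 + j104.
|H(j8)| = |28 + j32| / |-42 + j104| = 42.521 / 112.16 ≈ 0.3791.

|H(j8)| ≈ 0.3791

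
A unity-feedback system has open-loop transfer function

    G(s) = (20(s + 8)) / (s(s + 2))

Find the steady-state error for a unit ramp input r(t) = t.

G(s) has one pole at the origin.
This is a Type 1 system. Kv = lim_{s→0} s·G(s) = 160/2 = 80.
e_ss = 1/Kv = 1/(80) = 1/80 ≈ 0.01250.

e_ss = 0.01250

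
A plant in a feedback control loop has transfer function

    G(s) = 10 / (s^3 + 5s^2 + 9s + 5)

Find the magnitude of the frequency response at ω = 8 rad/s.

|G(j8)| ≈ 0.01848

Substitute s = j8: numerator = 10, denominator = -315 - j440.
|G(j8)| = |10| / |-315 - j440| = 10 / 541.13 ≈ 0.01848.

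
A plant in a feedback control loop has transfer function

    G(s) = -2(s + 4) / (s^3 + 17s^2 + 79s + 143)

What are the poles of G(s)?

The poles are the roots of the denominator s^3 + 17s^2 + 79s + 143 = 0.
Trying s = -11: the polynomial evaluates to 0, so (s + 11) is a factor.
Dividing out leaves s^2 + 6s + 13 = 0.
The quadratic formula then gives s = -3 ± 2j.

s = -3 + 2j, -3 - 2j, -11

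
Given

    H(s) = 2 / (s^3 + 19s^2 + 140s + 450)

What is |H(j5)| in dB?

|H(j5)|_dB ≈ -49.2 dB

Substitute s = j5: numerator = 2, denominator = -25 + j575.
|H(j5)| = |2| / |-25 + j575| = 2 / 575.54 ≈ 0.003475.
In decibels: 20·log₁₀(0.003475) ≈ -49.2 dB.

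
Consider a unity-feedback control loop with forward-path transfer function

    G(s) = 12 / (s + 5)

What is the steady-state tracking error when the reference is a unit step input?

G(s) has no poles at the origin.
This is a Type 0 system. Kp = lim_{s→0} G(s) = 12/5.
e_ss = 1/(1 + Kp) = 1/(1 + 12/5) = 5/17 ≈ 0.2941.

e_ss = 0.2941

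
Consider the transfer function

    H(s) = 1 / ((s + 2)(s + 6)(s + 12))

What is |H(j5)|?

Substitute s = j5: numerator = 1, denominator = -356 + j415.
|H(j5)| = |1| / |-356 + j415| = 1 / 546.77 ≈ 0.001829.

|H(j5)| ≈ 0.001829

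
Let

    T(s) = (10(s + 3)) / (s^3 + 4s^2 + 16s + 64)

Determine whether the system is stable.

The denominator s^3 + 4s^2 + 16s + 64 factors as (s^2 + 16)(s + 4), giving poles at s = 4j, -4j, -4.
Since the simple pole(s) at s = ±4j lie on the jω-axis with none in the right half-plane, the system is marginally stable.

marginally stable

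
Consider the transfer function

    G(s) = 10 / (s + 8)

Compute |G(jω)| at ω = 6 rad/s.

|G(j6)| = 1

Substitute s = j6: numerator = 10, denominator = 8 + j6.
|G(j6)| = |10| / |8 + j6| = 10 / 10 = 1.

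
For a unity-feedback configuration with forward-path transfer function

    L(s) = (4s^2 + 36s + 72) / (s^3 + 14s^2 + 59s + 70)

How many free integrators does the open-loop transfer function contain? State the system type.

The denominator has no factor of s at the origin — no free integrator — so this is a Type 0 system.

Type 0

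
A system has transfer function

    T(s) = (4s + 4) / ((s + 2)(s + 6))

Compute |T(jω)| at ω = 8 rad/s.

|T(j8)| ≈ 0.3911

Substitute s = j8: numerator = 4 + j32, denominator = -52 + j64.
|T(j8)| = |4 + j32| / |-52 + j64| = 32.249 / 82.462 ≈ 0.3911.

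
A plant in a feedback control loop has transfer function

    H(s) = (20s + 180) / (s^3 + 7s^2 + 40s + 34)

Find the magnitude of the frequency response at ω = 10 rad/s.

|H(j10)| ≈ 0.3002

Substitute s = j10: numerator = 180 + j200, denominator = -666 - j600.
|H(j10)| = |180 + j200| / |-666 - j600| = 269.07 / 896.41 ≈ 0.3002.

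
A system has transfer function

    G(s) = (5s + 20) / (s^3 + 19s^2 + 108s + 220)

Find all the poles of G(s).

s = -4 + 2j, -4 - 2j, -11

The poles are the roots of the denominator s^3 + 19s^2 + 108s + 220 = 0.
Trying s = -11: the polynomial evaluates to 0, so (s + 11) is a factor.
Dividing out leaves s^2 + 8s + 20 = 0.
The quadratic formula then gives s = -4 ± 2j.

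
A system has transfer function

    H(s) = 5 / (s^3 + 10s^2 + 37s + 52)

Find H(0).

H(0) = 5/52 ≈ 0.09615

Set s = 0: H(0) = (5) / (52) = 5/52.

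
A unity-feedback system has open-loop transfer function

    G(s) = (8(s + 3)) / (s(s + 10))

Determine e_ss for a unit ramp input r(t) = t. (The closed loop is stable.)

e_ss = 0.4167

G(s) has one pole at the origin.
This is a Type 1 system. Kv = lim_{s→0} s·G(s) = 24/10 = 12/5.
e_ss = 1/Kv = 1/(12/5) = 5/12 ≈ 0.4167.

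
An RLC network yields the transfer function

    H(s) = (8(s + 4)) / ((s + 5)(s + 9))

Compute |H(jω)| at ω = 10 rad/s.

Substitute s = j10: numerator = 32 + j80, denominator = -55 + j140.
|H(j10)| = |32 + j80| / |-55 + j140| = 86.163 / 150.42 ≈ 0.5728.

|H(j10)| ≈ 0.5728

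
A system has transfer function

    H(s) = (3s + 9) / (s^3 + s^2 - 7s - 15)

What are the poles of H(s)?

The poles are the roots of the denominator s^3 + s^2 - 7s - 15 = 0.
Trying s = 3: the polynomial evaluates to 0, so (s - 3) is a factor.
Dividing out leaves s^2 + 4s + 5 = 0.
The quadratic formula then gives s = -2 ± 1j.

s = -2 ± j, 3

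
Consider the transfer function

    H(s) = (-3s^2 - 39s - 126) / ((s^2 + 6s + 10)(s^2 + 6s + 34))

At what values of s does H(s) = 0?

Set the numerator to zero: -3s^2 - 39s - 126 = 0, i.e. -3·(s^2 + 13s + 42) = 0.
Factoring: (s + 6)(s + 7) = 0.

s = -6, -7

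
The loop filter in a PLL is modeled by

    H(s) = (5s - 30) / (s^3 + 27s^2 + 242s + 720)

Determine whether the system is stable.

The denominator s^3 + 27s^2 + 242s + 720 factors as (s + 9)(s + 10)(s + 8), giving poles at s = -9, -10, -8.
Since all poles lie strictly in the left half-plane, the system is stable.

stable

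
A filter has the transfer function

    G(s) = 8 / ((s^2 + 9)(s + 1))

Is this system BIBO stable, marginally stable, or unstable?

marginally stable

The poles can be read from the denominator factors: s = ±3j, -1.
Since the simple pole(s) at s = ±3j lie on the jω-axis with none in the right half-plane, the system is marginally stable.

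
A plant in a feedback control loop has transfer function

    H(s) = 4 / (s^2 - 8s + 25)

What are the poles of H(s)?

The poles are the roots of the denominator s^2 - 8s + 25 = 0.
Using the quadratic formula: s = (8 ± √(-36))/2 = 4 ± 3j.

s = 4 + 3j, 4 - 3j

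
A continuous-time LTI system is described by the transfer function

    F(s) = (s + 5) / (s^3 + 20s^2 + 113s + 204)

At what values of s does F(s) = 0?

Set the numerator to zero: s + 5 = 0.
So s = -5.

s = -5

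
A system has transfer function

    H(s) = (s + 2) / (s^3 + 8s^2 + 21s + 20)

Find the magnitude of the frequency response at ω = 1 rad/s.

|H(j1)| ≈ 0.09587

Substitute s = j1: numerator = 2 + j1, denominator = 12 + j20.
|H(j1)| = |2 + j1| / |12 + j20| = 2.2361 / 23.324 ≈ 0.09587.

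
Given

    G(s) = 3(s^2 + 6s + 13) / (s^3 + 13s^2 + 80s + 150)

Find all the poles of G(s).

The poles are the roots of the denominator s^3 + 13s^2 + 80s + 150 = 0.
Trying s = -3: the polynomial evaluates to 0, so (s + 3) is a factor.
Dividing out leaves s^2 + 10s + 50 = 0.
The quadratic formula then gives s = -5 ± 5j.

s = -5 ± 5j, -3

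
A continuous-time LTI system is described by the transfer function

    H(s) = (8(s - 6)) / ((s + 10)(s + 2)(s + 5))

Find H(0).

H(0) = -12/25 ≈ -0.4800

At s = 0 each factor (s + a) contributes a and each (s^2 + bs + c) contributes c.
H(0) = 8·(-6) / ((10) · (2) · (5)) = -48/100 = -12/25.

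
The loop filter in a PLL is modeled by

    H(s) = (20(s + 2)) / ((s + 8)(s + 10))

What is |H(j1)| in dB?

Substitute s = j1: numerator = 40 + j20, denominator = 79 + j18.
|H(j1)| = |40 + j20| / |79 + j18| = 44.721 / 81.025 ≈ 0.5519.
In decibels: 20·log₁₀(0.5519) ≈ -5.16 dB.

|H(j1)|_dB ≈ -5.16 dB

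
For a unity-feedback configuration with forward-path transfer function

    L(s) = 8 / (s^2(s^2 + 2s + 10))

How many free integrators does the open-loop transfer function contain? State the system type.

The denominator has 2 factors of s at the origin (free integrators), so this is a Type 2 system.

Type 2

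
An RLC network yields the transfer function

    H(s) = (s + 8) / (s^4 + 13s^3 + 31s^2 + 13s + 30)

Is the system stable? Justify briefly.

marginally stable

The denominator s^4 + 13s^3 + 31s^2 + 13s + 30 factors as (s^2 + 1)(s + 3)(s + 10), giving poles at s = ±j, -3, -10.
Since the simple pole(s) at s = j, -j lie on the jω-axis with none in the right half-plane, the system is marginally stable.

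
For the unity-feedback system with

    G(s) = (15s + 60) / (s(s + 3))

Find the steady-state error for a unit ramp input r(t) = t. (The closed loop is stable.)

G(s) has one pole at the origin.
This is a Type 1 system. Kv = lim_{s→0} s·G(s) = 60/3 = 20.
e_ss = 1/Kv = 1/(20) = 1/20 ≈ 0.05000.

e_ss = 0.05000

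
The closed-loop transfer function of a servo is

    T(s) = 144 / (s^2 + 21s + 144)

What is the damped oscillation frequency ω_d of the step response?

ω_d ≈ 5.809 rad/s

Comparing s^2 + 21s + 144 to s^2 + 2ζωₙs + ωₙ²: ωₙ = 12 rad/s and ζ = 21/(2·12) = 0.875.
ζωₙ = 21/2 = 10.5, so ω_d = ωₙ√(1−ζ²) = √(ωₙ² − (ζωₙ)²) = √(144 − 10.5²) = √33.75 ≈ 5.809 rad/s.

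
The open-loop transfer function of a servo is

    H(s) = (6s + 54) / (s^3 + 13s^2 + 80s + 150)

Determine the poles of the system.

s = -5 + 5j, -5 - 5j, -3

The poles are the roots of the denominator s^3 + 13s^2 + 80s + 150 = 0.
Trying s = -3: the polynomial evaluates to 0, so (s + 3) is a factor.
Dividing out leaves s^2 + 10s + 50 = 0.
The quadratic formula then gives s = -5 ± 5j.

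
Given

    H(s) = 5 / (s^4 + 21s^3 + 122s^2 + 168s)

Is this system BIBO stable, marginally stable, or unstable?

The denominator s^4 + 21s^3 + 122s^2 + 168s factors as s(s + 12)(s + 2)(s + 7), giving poles at s = 0, -12, -2, -7.
Since the simple pole(s) at s = 0 lie on the jω-axis with none in the right half-plane, the system is marginally stable.

marginally stable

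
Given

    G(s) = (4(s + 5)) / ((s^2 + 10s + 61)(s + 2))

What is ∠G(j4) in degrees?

At s = j4: numerator = 20 + j16, denominator = -70 + j260.
∠G = ∠num − ∠den = 38.660° − (105.07°) = -66.41°.

∠G(j4) ≈ -66.41°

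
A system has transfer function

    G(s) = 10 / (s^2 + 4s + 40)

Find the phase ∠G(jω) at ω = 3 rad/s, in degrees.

∠G(j3) ≈ -21.16°

At s = j3: numerator = 10, denominator = 31 + j12.
∠G = ∠num − ∠den = 0° − (21.161°) = -21.16°.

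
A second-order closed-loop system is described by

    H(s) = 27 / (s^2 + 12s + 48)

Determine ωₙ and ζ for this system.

Compare the denominator to the standard form s^2 + 2ζωₙs + ωₙ².
ωₙ² = 48, so ωₙ = √48 ≈ 6.928 rad/s.
2ζωₙ = 12, so ζ = 12/(2·√48) ≈ 0.8660.

ωₙ ≈ 6.928 rad/s, ζ ≈ 0.8660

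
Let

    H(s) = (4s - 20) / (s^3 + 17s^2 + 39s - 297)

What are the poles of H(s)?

The poles are the roots of the denominator s^3 + 17s^2 + 39s - 297 = 0.
Trying s = 3: the polynomial evaluates to 0, so (s - 3) is a factor.
Dividing out leaves s^2 + 20s + 99 = 0.
Factoring the quadratic: (s + 9)(s + 11) = 0.

s = 3, -9, -11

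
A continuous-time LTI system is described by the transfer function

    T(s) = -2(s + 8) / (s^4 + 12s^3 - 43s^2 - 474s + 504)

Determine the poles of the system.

s = -7, 6, 1, -12

The poles are the roots of the denominator s^4 + 12s^3 - 43s^2 - 474s + 504 = 0.
Trying s = -7: the polynomial evaluates to 0, so (s + 7) is a factor.
Dividing out leaves s^3 + 5s^2 - 78s + 72 = 0.
This factors further as (s - 6)(s - 1)(s + 12) = 0.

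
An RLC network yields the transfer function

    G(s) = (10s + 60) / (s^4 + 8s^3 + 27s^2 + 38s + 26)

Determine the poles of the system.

The poles are the roots of the denominator s^4 + 8s^3 + 27s^2 + 38s + 26 = 0.
No real roots exist; factor into two real quadratics: (s^2 + 6s + 13)(s^2 + 2s + 2) = 0.
Each quadratic gives a conjugate pair via the quadratic formula.

s = -3 ± 2j, -1 ± j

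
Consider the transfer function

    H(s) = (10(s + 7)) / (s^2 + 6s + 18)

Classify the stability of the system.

The denominator s^2 + 6s + 18 factors as (s^2 + 6s + 18), giving poles at s = -3 ± 3j.
Since all poles lie strictly in the left half-plane, the system is stable.

stable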